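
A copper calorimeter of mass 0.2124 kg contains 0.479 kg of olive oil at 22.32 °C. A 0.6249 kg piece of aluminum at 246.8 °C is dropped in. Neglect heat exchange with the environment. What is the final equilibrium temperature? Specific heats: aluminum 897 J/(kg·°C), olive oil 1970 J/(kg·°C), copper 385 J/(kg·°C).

T_f ≈ 101.7 °C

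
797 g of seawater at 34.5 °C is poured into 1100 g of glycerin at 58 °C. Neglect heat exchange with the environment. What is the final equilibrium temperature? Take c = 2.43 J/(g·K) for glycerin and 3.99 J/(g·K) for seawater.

T_f ≈ 45.2 °C

Let T be the final temperature. ΣQ_i = 0:
1100·2.43·(T − 58) + 797·3.99·(T − 34.5) = 0
(2673 + 3180) T = 2673·58 + 3180·34.5
T = 264745/5853 ≈ 45.23 °C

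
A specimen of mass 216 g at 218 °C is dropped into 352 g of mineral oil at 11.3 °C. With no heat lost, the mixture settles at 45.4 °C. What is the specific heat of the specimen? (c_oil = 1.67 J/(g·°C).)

c ≈ 0.538 J/(g·°C)

Heat lost by the specimen = heat gained by the oil:
216·c·(218 − 45.4) = 352·1.67·(45.4 − 11.3)
37282 c = 20045  ⇒  c ≈ 0.5377 J/(g·°C)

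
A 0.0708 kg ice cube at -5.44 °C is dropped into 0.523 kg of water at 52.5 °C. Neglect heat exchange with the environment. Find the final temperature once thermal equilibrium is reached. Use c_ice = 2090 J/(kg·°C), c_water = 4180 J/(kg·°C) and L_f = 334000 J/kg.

Net heat exchanged in the isolated system is zero:
warm ice to 0 °C: 0.0708·2090·(0 − (-5.44)) = 804.97
  fusion: m_ice L_f = 0.0708·334000 = 23647
  meltwater 0→T: 0.0708·4180·T = 295.94 T
  water: 2186.1(T − 52.5)
2482.1 T = 114772 − 24452 = 90320
T ≈ 36.39 °C. Since T > 0 °C, the all-ice-melts assumption holds.

T_f ≈ 36.4 °C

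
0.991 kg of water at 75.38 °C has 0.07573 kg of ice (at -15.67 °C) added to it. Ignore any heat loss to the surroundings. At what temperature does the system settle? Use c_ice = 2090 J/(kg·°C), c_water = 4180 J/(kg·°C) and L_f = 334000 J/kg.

Net heat exchanged in the isolated system is zero:
ice -15.67→0 °C: 0.07573·2090·15.67 = 2480.2
  fusion: m_ice L_f = 0.07573·334000 = 25294
  meltwater 0→T: 0.07573·4180·T = 316.55 T
  water cools: 0.991·4180·(T − 75.38) = 4142.4(T − 75.38)
4458.9 T = 312253 − 27774 = 284479
T ≈ 63.80 °C. Since T > 0 °C, the all-ice-melts assumption holds.

T_f ≈ 63.8 °C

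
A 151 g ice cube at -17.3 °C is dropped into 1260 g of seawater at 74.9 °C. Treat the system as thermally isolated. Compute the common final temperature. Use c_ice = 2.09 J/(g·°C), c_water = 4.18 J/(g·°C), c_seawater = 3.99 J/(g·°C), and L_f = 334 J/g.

T_f ≈ 56.7 °C

Let T be the final temperature. ΣQ_i = 0:
ice -17.3→0 °C: 151·2.09·17.3 = 5459.7; latent heat to melt: 151·334 = 50434; warm the meltwater: 631.18 T; seawater cools: 1260·3.99·(T − 74.9) = 5027.4(T − 74.9)
5658.6 T = 376552 − 55894 = 320659
T ≈ 56.67 °C (positive, so assuming full melt was valid).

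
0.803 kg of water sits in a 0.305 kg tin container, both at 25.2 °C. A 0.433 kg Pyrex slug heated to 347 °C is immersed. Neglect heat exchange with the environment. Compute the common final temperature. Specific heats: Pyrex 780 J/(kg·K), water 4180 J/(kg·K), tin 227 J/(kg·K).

T_f ≈ 54.1 °C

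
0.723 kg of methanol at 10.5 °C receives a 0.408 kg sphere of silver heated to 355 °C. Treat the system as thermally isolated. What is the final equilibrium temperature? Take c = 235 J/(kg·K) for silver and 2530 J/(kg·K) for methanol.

Let T be the final temperature. ΣQ_i = 0:
0.408·235·(T − 355) + 0.723·2530·(T − 10.5) = 0
95.88(T − 355) + 1829.2(T − 10.5) = 0
(95.88 + 1829.2) T = 95.88·355 + 1829.2·10.5
T = 53244 / 1925.1 = 27.7 °C

T_f ≈ 27.7 °C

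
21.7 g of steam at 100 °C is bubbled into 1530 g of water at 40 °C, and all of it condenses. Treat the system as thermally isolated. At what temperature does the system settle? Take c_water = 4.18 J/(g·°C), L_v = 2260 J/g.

Energy conservation, ΣQ = 0:
latent heat released on condensation: 21.7×2260 = 49042; condensed water 100 °C→T: 90.71(T − 100); water warms: 1530×4.18×(T − 40) = 6395.4(T − 40)
6486.1 T = 49042 + 9070.6 + 255816 = 313929
T ≈ 48.40 °C, under the boiling point, so the assumption holds.

T_f ≈ 48.4 °C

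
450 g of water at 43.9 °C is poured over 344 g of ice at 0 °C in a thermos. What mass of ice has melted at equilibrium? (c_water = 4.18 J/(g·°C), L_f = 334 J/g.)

m_melted ≈ 247 g

Water can give up m c ΔT = 450·4.18·43.9 = 82576 J before reaching 0 °C.
To melt every bit of ice: 344·334 = 114896 J.
Since 82576 < 114896 J, not all the ice melts; equilibrium is at 0 °C.
Mass melted = 82576/334 ≈ 247.2 g.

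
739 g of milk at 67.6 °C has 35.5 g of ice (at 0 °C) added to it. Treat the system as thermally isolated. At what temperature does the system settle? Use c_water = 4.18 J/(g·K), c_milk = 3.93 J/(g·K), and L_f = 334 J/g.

Net heat exchanged in the isolated system is zero:
melt ice: 35.5×334 = 11857
  warm the meltwater: 148.39 T
  milk: 2904.3(T − 67.6)
3052.7 T = 196329 − 11857 = 184472
T ≈ 60.43 °C — above 0 °C, consistent with complete melting.

T_f ≈ 60.4 °C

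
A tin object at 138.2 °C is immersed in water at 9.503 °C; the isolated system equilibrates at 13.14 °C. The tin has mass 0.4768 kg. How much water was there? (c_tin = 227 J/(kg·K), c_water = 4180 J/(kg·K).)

m ≈ 0.89 kg

Heat lost by the tin = heat gained by the water:
0.4768×227×(138.2 − 13.14) = m×4180×(13.14 − 9.503)
15203 m = 13536  ⇒  m ≈ 0.8904 kg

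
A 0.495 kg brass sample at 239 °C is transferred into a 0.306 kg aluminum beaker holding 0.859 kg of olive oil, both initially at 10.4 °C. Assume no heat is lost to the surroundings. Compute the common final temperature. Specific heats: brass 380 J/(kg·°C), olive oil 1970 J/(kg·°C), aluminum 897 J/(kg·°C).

T_f = Σ m_i c_i T_i / Σ m_i c_i:
T_f = (188.1·239 + 1692.2·10.4 + 274.48·10.4) / (188.1 + 1692.2 + 274.48)
    = 65410 / 2154.8 ≈ 30.36 °C

T_f ≈ 30.4 °C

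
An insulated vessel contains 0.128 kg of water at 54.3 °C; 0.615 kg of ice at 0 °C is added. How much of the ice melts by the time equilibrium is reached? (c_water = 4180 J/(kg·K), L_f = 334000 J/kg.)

m_melted ≈ 0.087 kg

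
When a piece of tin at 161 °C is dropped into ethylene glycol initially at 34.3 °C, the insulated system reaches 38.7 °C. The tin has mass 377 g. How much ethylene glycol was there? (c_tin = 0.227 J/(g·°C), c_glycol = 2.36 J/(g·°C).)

|Q_tin| = |Q_glycol|:
377×0.227×(161 − 38.7) = m×2.36×(38.7 − 34.3)
10.38 m = 10466  ⇒  m ≈ 1008 g

m ≈ 1010 g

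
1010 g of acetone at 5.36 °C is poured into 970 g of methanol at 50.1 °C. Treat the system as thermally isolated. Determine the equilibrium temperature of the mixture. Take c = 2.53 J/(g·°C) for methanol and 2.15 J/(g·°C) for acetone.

T_f = Σ m_i c_i T_i / Σ m_i c_i:
T_f = (2454.1*50.1 + 2171.5*5.36) / (2454.1 + 2171.5)
    = 134590 / 4625.6 ≈ 29.10 °C

T_f ≈ 29.1 °C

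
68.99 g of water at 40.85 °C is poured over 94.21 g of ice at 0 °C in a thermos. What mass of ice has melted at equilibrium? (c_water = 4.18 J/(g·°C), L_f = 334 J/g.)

m_melted ≈ 35.3 g

Cooling the water to 0 °C releases 68.99·4.18·40.85 = 11780 J.
Fully melting the ice requires m_ice L_f = 94.21·334 = 31466 J.
11780 J < 31466 J, so only part of the ice melts and the system sits at 0 °C.
m_melted·334 = 11780  ⇒  m_melted ≈ 35.27 g.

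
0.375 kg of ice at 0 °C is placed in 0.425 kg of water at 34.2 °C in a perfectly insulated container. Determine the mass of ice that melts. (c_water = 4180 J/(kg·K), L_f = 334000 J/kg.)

Cooling the water to 0 °C releases 0.425×4180×34.2 = 60756 J.
To melt every bit of ice: 0.375×334000 = 125250 J.
Since 60756 < 125250 J, not all the ice melts; equilibrium is at 0 °C.
m_melt = 60756 / L_f = 0.1819 kg.

m_melted ≈ 0.182 kg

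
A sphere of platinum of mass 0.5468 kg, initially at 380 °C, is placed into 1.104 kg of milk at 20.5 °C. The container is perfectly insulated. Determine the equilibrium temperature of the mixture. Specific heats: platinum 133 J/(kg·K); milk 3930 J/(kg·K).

Heat lost by the platinum equals heat gained by the milk:
0.5468×133×(380 − T) = 1.104×3930×(T − 20.5)
72.72(380 − T) = 4338.7(T − 20.5)
4411.4 T = 116579  ⇒  T ≈ 26.43 °C

T_f ≈ 26.4 °C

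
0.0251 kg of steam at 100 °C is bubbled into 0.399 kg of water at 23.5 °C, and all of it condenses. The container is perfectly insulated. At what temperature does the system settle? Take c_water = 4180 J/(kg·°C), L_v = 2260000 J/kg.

T_f ≈ 60.0 °C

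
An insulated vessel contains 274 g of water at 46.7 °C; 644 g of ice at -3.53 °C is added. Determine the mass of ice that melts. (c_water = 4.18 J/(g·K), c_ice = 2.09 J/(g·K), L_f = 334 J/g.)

m_melted ≈ 146 g

Heat available from the water dropping to 0 °C: 274·4.18·46.7 = 53486 J.
Warming the ice to 0 °C takes 644·2.09·3.53 = 4751.2 J, leaving 48735 J for melting.
Fully melting the ice requires m_ice L_f = 644·334 = 215096 J.
48735 J < 215096 J, so only part of the ice melts and the system sits at 0 °C.
m_melted·334 = 48735  ⇒  m_melted ≈ 145.9 g.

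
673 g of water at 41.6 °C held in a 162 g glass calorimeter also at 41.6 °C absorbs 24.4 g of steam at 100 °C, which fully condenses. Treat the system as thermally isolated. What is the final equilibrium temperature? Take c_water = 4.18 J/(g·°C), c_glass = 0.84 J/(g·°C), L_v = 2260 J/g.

T_f ≈ 61.6 °C

Net heat exchanged in the isolated system is zero:
condense steam: −24.4·2260 = −55144; condensed water 100 °C→T: 101.99(T − 100); original water: 2813.1(T − 41.6); glass cup: 162·0.84·(T − 41.6) = 136.08(T − 41.6)
3051.2 T = 55144 + 10199 + 122688 = 188031
T ≈ 61.62 °C — below 100 °C, confirming all the steam condensed.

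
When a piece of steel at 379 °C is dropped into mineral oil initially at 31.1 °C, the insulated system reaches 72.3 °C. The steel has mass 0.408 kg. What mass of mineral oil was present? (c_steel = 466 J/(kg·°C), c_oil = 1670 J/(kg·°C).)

m ≈ 0.848 kg

Heat lost by the steel = heat gained by the oil:
0.408·466·(379 − 72.3) = m·1670·(72.3 − 31.1)
68804 m = 58312  ⇒  m ≈ 0.8475 kg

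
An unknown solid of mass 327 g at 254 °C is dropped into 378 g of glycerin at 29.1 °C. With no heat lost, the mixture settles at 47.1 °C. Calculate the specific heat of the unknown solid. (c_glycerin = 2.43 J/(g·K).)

c ≈ 0.244 J/(g·K)

Conservation of energy gives ΣQ = 0:
327×c×(47.1 − 254) + 378×2.43×(47.1 − 29.1) = 0
-67656 c = -16534
c = -16534/-67656 ≈ 0.2444 J/(g·K)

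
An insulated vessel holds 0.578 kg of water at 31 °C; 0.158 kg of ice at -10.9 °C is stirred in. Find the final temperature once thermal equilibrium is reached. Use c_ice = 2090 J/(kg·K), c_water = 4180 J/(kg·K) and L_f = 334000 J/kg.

T_f ≈ 6.0 °C

Energy conservation, ΣQ = 0:
warm ice to 0 °C: 0.158·2090·(0 − (-10.9)) = 3599.4; melt ice: 0.158·334000 = 52772; meltwater 0→T: 0.158·4180·T = 660.44 T; water: 2416(T − 31)
3076.5 T = 74897 − 56371 = 18526
T ≈ 6.02 °C (positive, so assuming full melt was valid).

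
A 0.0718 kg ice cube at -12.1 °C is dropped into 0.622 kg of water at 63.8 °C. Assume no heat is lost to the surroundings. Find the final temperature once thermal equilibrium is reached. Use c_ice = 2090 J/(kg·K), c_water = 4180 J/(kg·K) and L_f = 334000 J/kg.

T_f ≈ 48.3 °C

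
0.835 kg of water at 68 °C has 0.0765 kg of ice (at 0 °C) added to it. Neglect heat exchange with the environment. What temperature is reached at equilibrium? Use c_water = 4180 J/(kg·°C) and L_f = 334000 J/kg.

Conservation of energy gives ΣQ = 0:
latent heat to melt: 0.0765×334000 = 25551; meltwater 0→T: 0.0765×4180×T = 319.77 T; water: 3490.3(T − 68)
3810.1 T = 237340 − 25551 = 211789
T ≈ 55.59 °C — above 0 °C, consistent with complete melting.

T_f ≈ 55.6 °C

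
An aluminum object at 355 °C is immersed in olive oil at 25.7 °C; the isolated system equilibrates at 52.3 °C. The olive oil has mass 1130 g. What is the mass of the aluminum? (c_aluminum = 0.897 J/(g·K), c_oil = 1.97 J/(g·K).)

Net heat exchanged in the isolated system is zero:
m·0.897·(52.3 − 355) + 1130·1.97·(52.3 − 25.7) = 0
-271.52 m = -59214
m = -59214/-271.52 ≈ 218.1 g

m ≈ 218 g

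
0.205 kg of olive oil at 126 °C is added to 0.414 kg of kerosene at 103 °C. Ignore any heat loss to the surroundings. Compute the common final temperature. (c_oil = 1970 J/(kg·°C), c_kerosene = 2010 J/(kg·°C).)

Net heat exchanged in the isolated system is zero:
0.205×1970×(T − 126) + 0.414×2010×(T − 103) = 0
403.85(T − 126) + 832.14(T − 103) = 0
1236 T = 136596
T = 136596 / 1236 = 111 °C

T_f ≈ 110.5 °C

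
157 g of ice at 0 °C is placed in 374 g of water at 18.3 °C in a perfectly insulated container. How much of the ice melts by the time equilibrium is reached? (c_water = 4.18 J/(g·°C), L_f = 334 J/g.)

Heat available from the water dropping to 0 °C: 374·4.18·18.3 = 28609 J.
Melting all 157 g of ice would need 157·334 = 52438 J.
Since 28609 < 52438 J, not all the ice melts; equilibrium is at 0 °C.
m_melt = 28609 / L_f = 85.65 g.

m_melted ≈ 85.7 g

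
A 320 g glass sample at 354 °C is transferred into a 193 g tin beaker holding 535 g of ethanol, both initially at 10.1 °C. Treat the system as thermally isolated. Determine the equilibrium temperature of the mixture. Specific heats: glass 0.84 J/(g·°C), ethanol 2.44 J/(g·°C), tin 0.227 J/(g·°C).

T_f ≈ 67.2 °C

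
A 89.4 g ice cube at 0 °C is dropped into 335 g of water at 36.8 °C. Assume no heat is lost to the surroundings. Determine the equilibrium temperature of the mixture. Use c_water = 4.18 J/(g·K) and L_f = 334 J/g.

T_f ≈ 12.2 °C

Taking heat into each body as positive, Σ m c ΔT = 0:
latent heat to melt: 89.4·334 = 29860
  warm the meltwater: 373.69 T
  water cools: 335·4.18·(T − 36.8) = 1400.3(T − 36.8)
1774 T = 51531 − 29860 = 21671
T ≈ 12.22 °C. Since T > 0 °C, the all-ice-melts assumption holds.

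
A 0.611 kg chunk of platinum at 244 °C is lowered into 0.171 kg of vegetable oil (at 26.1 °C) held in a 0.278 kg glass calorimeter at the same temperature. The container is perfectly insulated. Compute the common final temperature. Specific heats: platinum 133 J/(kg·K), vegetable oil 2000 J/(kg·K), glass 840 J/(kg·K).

T_f ≈ 53.1 °C

Energy conservation, ΣQ = 0:
0.611*133*(T − 244) + 0.171*2000*(T − 26.1) + 0.278*840*(T − 26.1) = 0
81.26(T − 244) + 342(T − 26.1) + 233.52(T − 26.1) = 0
(81.26 + 342 + 233.52) T = 81.26*244 + 342*26.1 + 233.52*26.1
T ≈ 53.06 °C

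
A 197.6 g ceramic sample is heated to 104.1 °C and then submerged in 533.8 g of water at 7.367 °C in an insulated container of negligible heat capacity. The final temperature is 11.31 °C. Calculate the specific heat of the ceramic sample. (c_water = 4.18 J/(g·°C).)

c ≈ 0.48 J/(g·°C)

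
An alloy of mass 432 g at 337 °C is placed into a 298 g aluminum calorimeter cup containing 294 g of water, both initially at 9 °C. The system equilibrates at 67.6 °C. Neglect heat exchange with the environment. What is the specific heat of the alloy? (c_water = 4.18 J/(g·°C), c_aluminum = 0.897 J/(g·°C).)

c ≈ 0.753 J/(g·°C)

Heat gained plus heat lost sum to zero:
432·c·(67.6 − 337) + 294·4.18·(67.6 − 9) + 298·0.897·(67.6 − 9) = 0
-116381 c = -87679
c = -87679/-116381 ≈ 0.7534 J/(g·°C)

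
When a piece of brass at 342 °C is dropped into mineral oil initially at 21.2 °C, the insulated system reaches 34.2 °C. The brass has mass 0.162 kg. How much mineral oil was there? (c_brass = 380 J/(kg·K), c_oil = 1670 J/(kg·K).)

m ≈ 0.873 kg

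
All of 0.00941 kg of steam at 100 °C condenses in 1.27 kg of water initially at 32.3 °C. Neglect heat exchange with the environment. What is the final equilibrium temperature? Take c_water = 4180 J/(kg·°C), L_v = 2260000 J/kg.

T_f ≈ 36.8 °C

Setting the total heat transfer to zero:
condense steam: −0.00941×2260000 = −21267; condensate cools 100→T: 0.00941×4180×(T − 100) = 39.33(T − 100); water warms: 1.27×4180×(T − 32.3) = 5308.6(T − 32.3)
5347.9 T = 21267 + 3933.4 + 171468 = 196668
T ≈ 36.77 °C, under the boiling point, so the assumption holds.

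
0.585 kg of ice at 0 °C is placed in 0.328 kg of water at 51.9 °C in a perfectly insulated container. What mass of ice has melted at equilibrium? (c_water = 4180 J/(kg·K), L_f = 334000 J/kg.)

m_melted ≈ 0.213 kg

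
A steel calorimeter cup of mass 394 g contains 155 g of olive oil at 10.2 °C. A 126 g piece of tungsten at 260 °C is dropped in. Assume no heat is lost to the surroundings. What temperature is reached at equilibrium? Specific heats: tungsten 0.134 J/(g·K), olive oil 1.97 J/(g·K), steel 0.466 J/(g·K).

Energy conservation, ΣQ = 0:
126·0.134·(T − 260) + 155·1.97·(T − 10.2) + 394·0.466·(T − 10.2) = 0
16.88(T − 260) + 305.35(T − 10.2) + 183.6(T − 10.2) = 0
(16.88 + 305.35 + 183.6) T = 16.88·260 + 305.35·10.2 + 183.6·10.2
T ≈ 18.54 °C

T_f ≈ 18.5 °C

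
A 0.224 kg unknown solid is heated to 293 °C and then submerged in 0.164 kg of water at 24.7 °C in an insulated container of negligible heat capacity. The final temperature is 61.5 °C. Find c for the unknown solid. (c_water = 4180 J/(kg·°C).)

m_s c (T_s − T_f) = m_water c_water (T_f − T_0):
0.224×c×(293 − 61.5) = 0.164×4180×(61.5 − 24.7)
51.86 c = 25227  ⇒  c ≈ 486.5 J/(kg·°C)

c ≈ 486 J/(kg·°C)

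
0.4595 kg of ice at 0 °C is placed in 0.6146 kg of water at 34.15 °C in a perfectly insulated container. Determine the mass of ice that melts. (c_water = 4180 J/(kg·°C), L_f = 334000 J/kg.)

m_melted ≈ 0.263 kg

Heat available from the water dropping to 0 °C: 0.6146×4180×34.15 = 87732 J.
Fully melting the ice requires m_ice L_f = 0.4595×334000 = 153473 J.
That's not enough to melt it all — equilibrium is at 0 °C with ice remaining.
Mass melted = 87732/334000 ≈ 0.2627 kg.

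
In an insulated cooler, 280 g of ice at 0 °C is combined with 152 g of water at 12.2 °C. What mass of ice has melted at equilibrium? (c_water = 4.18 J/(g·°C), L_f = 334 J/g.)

Cooling the water to 0 °C releases 152×4.18×12.2 = 7751.4 J.
Fully melting the ice requires m_ice L_f = 280×334 = 93520 J.
7751.4 J < 93520 J, so only part of the ice melts and the system sits at 0 °C.
m_melted×334 = 7751.4  ⇒  m_melted ≈ 23.21 g.

m_melted ≈ 23.2 g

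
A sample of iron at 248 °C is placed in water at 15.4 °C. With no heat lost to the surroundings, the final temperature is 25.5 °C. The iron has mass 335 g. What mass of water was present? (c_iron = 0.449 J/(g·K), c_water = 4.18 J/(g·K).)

m ≈ 793 g

|Q_iron| = |Q_water|:
335×0.449×(248 − 25.5) = m×4.18×(25.5 − 15.4)
42.22 m = 33467  ⇒  m ≈ 792.7 g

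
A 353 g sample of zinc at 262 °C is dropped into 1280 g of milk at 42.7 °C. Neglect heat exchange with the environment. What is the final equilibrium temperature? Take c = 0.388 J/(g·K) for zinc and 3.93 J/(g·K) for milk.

Conservation of energy gives ΣQ = 0:
353·0.388·(T − 262) + 1280·3.93·(T − 42.7) = 0
5167.4 T = 250683
T ≈ 48.51 °C

T_f ≈ 48.5 °C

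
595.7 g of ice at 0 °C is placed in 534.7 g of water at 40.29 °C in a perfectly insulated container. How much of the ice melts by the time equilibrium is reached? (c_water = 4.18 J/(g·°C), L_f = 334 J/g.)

m_melted ≈ 270 g

Heat available from the water dropping to 0 °C: 534.7×4.18×40.29 = 90050 J.
To melt every bit of ice: 595.7×334 = 198964 J.
Since 90050 < 198964 J, not all the ice melts; equilibrium is at 0 °C.
m_melted×334 = 90050  ⇒  m_melted ≈ 269.6 g.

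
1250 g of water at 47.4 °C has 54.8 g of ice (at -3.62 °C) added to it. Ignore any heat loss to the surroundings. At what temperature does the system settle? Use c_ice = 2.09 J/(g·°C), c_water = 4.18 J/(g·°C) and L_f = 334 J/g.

Energy balance with sensible and latent terms:
ice -3.62→0 °C: 54.8·2.09·3.62 = 414.61
  fusion: m_ice L_f = 54.8·334 = 18303
  warm the meltwater: 229.06 T
  water cools: 1250·4.18·(T − 47.4) = 5225(T − 47.4)
5454.1 T = 247665 − 18718 = 228947
T ≈ 41.98 °C. Since T > 0 °C, the all-ice-melts assumption holds.

T_f ≈ 42.0 °C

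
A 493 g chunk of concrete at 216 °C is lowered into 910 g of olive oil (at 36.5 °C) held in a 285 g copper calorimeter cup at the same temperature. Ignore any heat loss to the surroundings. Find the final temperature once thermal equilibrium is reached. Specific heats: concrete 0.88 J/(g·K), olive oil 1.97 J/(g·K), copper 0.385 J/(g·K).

T_f ≈ 69.8 °C

Net heat exchanged in the isolated system is zero:
493×0.88×(T − 216) + 910×1.97×(T − 36.5) + 285×0.385×(T − 36.5) = 0
(433.84 + 1792.7 + 109.73) T = 433.84×216 + 1792.7×36.5 + 109.73×36.5
T = 163148 / 2336.3 = 69.8 °C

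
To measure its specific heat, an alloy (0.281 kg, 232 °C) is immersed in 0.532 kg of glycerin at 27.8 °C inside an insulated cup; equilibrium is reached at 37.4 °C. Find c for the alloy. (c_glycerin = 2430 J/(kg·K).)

Conservation of energy gives ΣQ = 0:
0.281×c×(37.4 − 232) + 0.532×2430×(37.4 − 27.8) = 0
-54.68 c = -12410
c = -12410/-54.68 ≈ 227 J/(kg·K)

c ≈ 227 J/(kg·K)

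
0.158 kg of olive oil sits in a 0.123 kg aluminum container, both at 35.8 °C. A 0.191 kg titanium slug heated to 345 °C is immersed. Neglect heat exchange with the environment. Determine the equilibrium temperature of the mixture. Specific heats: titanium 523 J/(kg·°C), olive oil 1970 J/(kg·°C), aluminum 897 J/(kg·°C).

T_f ≈ 95.0 °C

Setting the total heat transfer to zero:
0.191*523*(T − 345) + 0.158*1970*(T − 35.8) + 0.123*897*(T − 35.8) = 0
99.89(T − 345) + 311.26(T − 35.8) + 110.33(T − 35.8) = 0
(99.89 + 311.26 + 110.33) T = 99.89*345 + 311.26*35.8 + 110.33*35.8
T ≈ 95.03 °C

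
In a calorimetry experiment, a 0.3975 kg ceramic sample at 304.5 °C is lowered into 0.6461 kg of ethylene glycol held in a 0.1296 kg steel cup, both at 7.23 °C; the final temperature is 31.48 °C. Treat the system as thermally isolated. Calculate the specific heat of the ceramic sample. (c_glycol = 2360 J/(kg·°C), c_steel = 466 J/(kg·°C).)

Taking heat into each body as positive, Σ m c ΔT = 0:
0.3975·c·(31.48 − 304.5) + 0.6461·2360·(31.48 − 7.23) + 0.1296·466·(31.48 − 7.23) = 0
-108.53 c = -38441
c = -38441/-108.53 ≈ 354.2 J/(kg·°C)

c ≈ 354 J/(kg·°C)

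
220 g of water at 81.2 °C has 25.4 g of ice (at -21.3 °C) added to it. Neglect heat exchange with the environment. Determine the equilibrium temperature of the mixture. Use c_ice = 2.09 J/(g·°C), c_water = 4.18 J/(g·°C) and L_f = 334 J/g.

Conservation of energy gives ΣQ = 0:
warm ice to 0 °C: 25.4×2.09×(0 − (-21.3)) = 1130.7; melt ice: 25.4×334 = 8483.6; meltwater 0→T: 25.4×4.18×T = 106.17 T; water: 919.6(T − 81.2)
1025.8 T = 74672 − 9614.3 = 65057
T ≈ 63.42 °C (positive, so assuming full melt was valid).

T_f ≈ 63.4 °C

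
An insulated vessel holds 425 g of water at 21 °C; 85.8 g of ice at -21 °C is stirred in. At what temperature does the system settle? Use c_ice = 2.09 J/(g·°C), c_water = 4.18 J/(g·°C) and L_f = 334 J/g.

Energy conservation, ΣQ = 0:
ice -21→0 °C: 85.8×2.09×21 = 3765.8
  latent heat to melt: 85.8×334 = 28657
  warm the meltwater: 358.64 T
  water: 1776.5(T − 21)
2135.1 T = 37306 − 32423 = 4883.5
T ≈ 2.29 °C. Since T > 0 °C, the all-ice-melts assumption holds.

T_f ≈ 2.3 °C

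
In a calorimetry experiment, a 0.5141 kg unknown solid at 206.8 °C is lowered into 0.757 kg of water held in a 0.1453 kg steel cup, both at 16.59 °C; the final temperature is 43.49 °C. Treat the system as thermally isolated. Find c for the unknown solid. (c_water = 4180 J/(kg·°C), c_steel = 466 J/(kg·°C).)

Heat gained plus heat lost sum to zero:
0.5141·c·(43.49 − 206.8) + 0.757·4180·(43.49 − 16.59) + 0.1453·466·(43.49 − 16.59) = 0
-83.96 c = -86940
c = -86940/-83.96 ≈ 1036 J/(kg·°C)

c ≈ 1040 J/(kg·°C)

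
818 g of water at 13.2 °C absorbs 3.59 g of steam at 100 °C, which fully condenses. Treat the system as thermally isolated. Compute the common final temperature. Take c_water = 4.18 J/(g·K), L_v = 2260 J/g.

Setting the total heat transfer to zero:
condense steam: −3.59×2260 = −8113.4; condensed water 100 °C→T: 15.01(T − 100); water warms: 818×4.18×(T − 13.2) = 3419.2(T − 13.2)
3434.2 T = 8113.4 + 1500.6 + 45134 = 54748
T ≈ 15.94 °C, under the boiling point, so the assumption holds.

T_f ≈ 15.9 °C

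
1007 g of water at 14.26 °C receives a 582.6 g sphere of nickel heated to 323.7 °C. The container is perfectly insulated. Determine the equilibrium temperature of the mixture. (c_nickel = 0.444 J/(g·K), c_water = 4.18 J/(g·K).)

T_f is the heat-capacity-weighted average of the initial temperatures:
T_f = (258.67×323.7 + 4209.3×14.26) / (258.67 + 4209.3)
    = 143757 / 4467.9 ≈ 32.18 °C

T_f ≈ 32.2 °C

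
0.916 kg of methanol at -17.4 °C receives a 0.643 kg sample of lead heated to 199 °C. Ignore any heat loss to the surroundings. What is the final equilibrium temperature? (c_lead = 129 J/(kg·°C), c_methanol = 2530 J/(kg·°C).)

T_f ≈ -9.9 °C

Heat lost by the lead equals heat gained by the methanol:
0.643×129×(199 − T) = 0.916×2530×(T − (-17.4))
82.95(199 − T) = 2317.5(T − (-17.4))
2400.4 T = -23818  ⇒  T ≈ -9.92 °C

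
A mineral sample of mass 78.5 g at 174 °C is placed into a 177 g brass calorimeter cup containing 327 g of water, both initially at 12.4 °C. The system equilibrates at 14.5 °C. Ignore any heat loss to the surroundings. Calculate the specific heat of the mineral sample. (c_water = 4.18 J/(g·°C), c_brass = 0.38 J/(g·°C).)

Conservation of energy gives ΣQ = 0:
78.5×c×(14.5 − 174) + 327×4.18×(14.5 − 12.4) + 177×0.38×(14.5 − 12.4) = 0
-12521 c = -3011.7
c = -3011.7/-12521 ≈ 0.2405 J/(g·°C)

c ≈ 0.241 J/(g·°C)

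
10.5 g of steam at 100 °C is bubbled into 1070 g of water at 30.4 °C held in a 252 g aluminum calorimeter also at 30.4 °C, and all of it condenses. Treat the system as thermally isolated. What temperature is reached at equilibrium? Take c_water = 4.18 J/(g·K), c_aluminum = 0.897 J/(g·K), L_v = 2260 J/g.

T_f ≈ 36.0 °C

Setting the total heat transfer to zero:
steam→water at 100 °C releases m L_v = 10.5·2260 = 23730
  condensate cools 100→T: 10.5·4.18·(T − 100) = 43.89(T − 100)
  original water: 4472.6(T − 30.4)
  aluminum cup: 252·0.897·(T − 30.4) = 226.04(T − 30.4)
4742.5 T = 23730 + 4389 + 142839 = 170958
T ≈ 36.05 °C (< 100 °C, so full condensation is consistent).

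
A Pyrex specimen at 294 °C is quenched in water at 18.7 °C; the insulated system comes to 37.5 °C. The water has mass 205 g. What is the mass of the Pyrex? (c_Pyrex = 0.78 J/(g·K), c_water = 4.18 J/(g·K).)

m ≈ 80.5 g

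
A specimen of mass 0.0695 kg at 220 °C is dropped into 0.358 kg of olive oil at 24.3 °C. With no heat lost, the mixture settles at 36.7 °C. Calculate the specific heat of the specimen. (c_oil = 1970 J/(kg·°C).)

Setting the total heat transfer to zero:
0.0695·c·(36.7 − 220) + 0.358·1970·(36.7 − 24.3) = 0
-12.74 c = -8745.2
c = -8745.2/-12.74 ≈ 686.5 J/(kg·°C)

c ≈ 686 J/(kg·°C)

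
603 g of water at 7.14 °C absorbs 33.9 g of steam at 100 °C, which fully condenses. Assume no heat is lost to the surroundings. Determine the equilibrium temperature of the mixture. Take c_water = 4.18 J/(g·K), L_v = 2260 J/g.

Let T be the final temperature. ΣQ_i = 0:
latent heat released on condensation: 33.9×2260 = 76614
  condensed water 100 °C→T: 141.7(T − 100)
  original water: 2520.5(T − 7.14)
2662.2 T = 76614 + 14170 + 17997 = 108781
T ≈ 40.86 °C (< 100 °C, so full condensation is consistent).

T_f ≈ 40.9 °C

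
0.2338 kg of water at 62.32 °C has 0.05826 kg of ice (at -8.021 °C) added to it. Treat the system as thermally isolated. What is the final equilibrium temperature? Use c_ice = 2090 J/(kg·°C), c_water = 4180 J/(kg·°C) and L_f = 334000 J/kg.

T_f ≈ 33.1 °C

Net heat exchanged in the isolated system is zero:
warm ice to 0 °C: 0.05826·2090·(0 − (-8.021)) = 976.66
  latent heat to melt: 0.05826·334000 = 19459
  warm the meltwater: 243.53 T
  water cools: 0.2338·4180·(T − 62.32) = 977.28(T − 62.32)
1220.8 T = 60904 − 20436 = 40469
T ≈ 33.15 °C. Since T > 0 °C, the all-ice-melts assumption holds.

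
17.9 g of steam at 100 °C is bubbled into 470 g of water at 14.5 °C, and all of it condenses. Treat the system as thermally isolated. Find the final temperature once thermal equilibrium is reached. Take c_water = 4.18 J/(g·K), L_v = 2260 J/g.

Net heat exchanged in the isolated system is zero:
condense steam: −17.9·2260 = −40454; condensed water 100 °C→T: 74.82(T − 100); original water: 1964.6(T − 14.5)
2039.4 T = 40454 + 7482.2 + 28487 = 76423
T ≈ 37.47 °C, under the boiling point, so the assumption holds.

T_f ≈ 37.5 °C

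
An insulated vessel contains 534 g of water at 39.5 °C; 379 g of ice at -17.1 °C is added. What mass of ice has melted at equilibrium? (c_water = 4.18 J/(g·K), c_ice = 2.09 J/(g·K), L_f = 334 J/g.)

m_melted ≈ 223 g

Heat available from the water dropping to 0 °C: 534·4.18·39.5 = 88169 J.
Warming the ice to 0 °C takes 379·2.09·17.1 = 13545 J, leaving 74624 J for melting.
Fully melting the ice requires m_ice L_f = 379·334 = 126586 J.
Since 74624 < 126586 J, not all the ice melts; equilibrium is at 0 °C.
m_melted·334 = 74624  ⇒  m_melted ≈ 223.4 g.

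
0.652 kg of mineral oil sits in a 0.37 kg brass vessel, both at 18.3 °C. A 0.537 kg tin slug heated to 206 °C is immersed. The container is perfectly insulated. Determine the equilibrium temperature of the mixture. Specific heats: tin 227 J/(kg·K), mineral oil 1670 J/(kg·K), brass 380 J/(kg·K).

Conservation of energy gives ΣQ = 0:
0.537*227*(T − 206) + 0.652*1670*(T − 18.3) + 0.37*380*(T − 18.3) = 0
121.9(T − 206) + 1088.8(T − 18.3) + 140.6(T − 18.3) = 0
1351.3 T = 47610
T = 47610/1351.3 ≈ 35.23 °C

T_f ≈ 35.2 °C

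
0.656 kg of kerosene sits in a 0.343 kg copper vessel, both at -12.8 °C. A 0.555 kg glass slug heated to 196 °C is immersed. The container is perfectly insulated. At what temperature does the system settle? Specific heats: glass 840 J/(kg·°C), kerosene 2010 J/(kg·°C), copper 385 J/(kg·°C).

T_f = Σ m_i c_i T_i / Σ m_i c_i:
T_f = (466.2×196 + 1318.6×(-12.8) + 132.06×(-12.8)) / (466.2 + 1318.6 + 132.06)
    = 72807 / 1916.8 ≈ 37.98 °C

T_f ≈ 38.0 °C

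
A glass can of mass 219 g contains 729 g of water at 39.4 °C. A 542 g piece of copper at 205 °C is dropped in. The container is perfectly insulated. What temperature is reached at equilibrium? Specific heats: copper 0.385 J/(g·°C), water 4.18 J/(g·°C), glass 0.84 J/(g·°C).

T_f ≈ 49.4 °C

Conservation of energy gives ΣQ = 0:
542*0.385*(T − 205) + 729*4.18*(T − 39.4) + 219*0.84*(T − 39.4) = 0
3439.8 T = 170086
T = 170086 / 3439.8 = 49.4 °C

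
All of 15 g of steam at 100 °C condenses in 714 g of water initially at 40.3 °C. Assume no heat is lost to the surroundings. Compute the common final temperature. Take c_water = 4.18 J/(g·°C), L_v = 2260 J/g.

Sum of m c ΔT and latent-heat terms is zero:
latent heat released on condensation: 15·2260 = 33900
  condensate cools 100→T: 15·4.18·(T − 100) = 62.7(T − 100)
  water warms: 714·4.18·(T − 40.3) = 2984.5(T − 40.3)
3047.2 T = 33900 + 6270 + 120276 = 160446
T ≈ 52.65 °C — below 100 °C, confirming all the steam condensed.

T_f ≈ 52.7 °C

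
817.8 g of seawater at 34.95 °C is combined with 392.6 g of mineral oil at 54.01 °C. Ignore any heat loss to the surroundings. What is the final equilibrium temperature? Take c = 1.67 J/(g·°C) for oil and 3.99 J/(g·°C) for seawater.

T_f ≈ 38.1 °C

Heat lost by the oil equals heat gained by the seawater:
392.6*1.67*(54.01 − T) = 817.8*3.99*(T − 34.95)
655.64(54.01 − T) = 3263(T − 34.95)
3918.7 T = 149454  ⇒  T ≈ 38.14 °C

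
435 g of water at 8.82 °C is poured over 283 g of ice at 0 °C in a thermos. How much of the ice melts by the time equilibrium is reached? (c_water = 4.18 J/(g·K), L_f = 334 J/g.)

m_melted ≈ 48 g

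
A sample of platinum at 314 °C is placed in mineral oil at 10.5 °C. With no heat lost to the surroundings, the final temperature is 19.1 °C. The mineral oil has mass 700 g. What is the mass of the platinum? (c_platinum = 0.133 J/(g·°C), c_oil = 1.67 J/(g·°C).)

Setting the total heat transfer to zero:
m·0.133·(19.1 − 314) + 700·1.67·(19.1 − 10.5) = 0
-39.22 m = -10053
m = -10053/-39.22 ≈ 256.3 g

m ≈ 256 g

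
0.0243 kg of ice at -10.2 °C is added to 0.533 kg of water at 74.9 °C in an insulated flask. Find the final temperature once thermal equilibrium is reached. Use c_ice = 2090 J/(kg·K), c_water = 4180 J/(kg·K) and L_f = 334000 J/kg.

Heat gained plus heat lost sum to zero:
ice -10.2→0 °C: 0.0243×2090×10.2 = 518.03; latent heat to melt: 0.0243×334000 = 8116.2; warm the meltwater: 101.57 T; water cools: 0.533×4180×(T − 74.9) = 2227.9(T − 74.9)
2329.5 T = 166873 − 8634.2 = 158238
T ≈ 67.93 °C (positive, so assuming full melt was valid).

T_f ≈ 67.9 °C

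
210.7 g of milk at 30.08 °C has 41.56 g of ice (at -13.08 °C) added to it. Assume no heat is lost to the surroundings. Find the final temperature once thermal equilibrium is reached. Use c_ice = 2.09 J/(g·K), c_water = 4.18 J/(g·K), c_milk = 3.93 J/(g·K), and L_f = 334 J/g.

T_f ≈ 9.9 °C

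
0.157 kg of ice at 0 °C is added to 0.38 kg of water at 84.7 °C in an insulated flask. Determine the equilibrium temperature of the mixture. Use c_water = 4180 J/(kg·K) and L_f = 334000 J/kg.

T_f ≈ 36.6 °C

Setting the total heat transfer to zero:
melt ice: 0.157·334000 = 52438
  meltwater 0→T: 0.157·4180·T = 656.26 T
  water: 1588.4(T − 84.7)
2244.7 T = 134537 − 52438 = 82099
T ≈ 36.58 °C. Since T > 0 °C, the all-ice-melts assumption holds.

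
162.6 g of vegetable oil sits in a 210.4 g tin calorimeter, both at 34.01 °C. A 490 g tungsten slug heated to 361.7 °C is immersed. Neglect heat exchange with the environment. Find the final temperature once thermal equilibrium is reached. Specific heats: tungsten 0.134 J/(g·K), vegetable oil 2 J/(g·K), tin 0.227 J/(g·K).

With ΣQ=0 the equilibrium temperature is the m·c-weighted mean:
T_f = (65.66·361.7 + 325.2·34.01 + 47.76·34.01) / (65.66 + 325.2 + 47.76)
    = 36434 / 438.62 ≈ 83.06 °C

T_f ≈ 83.1 °C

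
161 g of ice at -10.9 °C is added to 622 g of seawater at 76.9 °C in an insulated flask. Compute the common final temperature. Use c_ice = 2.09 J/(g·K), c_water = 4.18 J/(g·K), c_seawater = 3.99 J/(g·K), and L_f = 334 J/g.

Let T be the final temperature. ΣQ_i = 0:
ice -10.9→0 °C: 161×2.09×10.9 = 3667.7
  latent heat to melt: 161×334 = 53774
  warm the meltwater: 672.98 T
  seawater cools: 622×3.99×(T − 76.9) = 2481.8(T − 76.9)
3154.8 T = 190849 − 57442 = 133407
T ≈ 42.29 °C — above 0 °C, consistent with complete melting.

T_f ≈ 42.3 °C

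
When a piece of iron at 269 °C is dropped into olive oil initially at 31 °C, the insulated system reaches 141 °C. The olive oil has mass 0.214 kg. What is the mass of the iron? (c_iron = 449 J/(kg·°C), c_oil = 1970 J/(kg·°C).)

m ≈ 0.807 kg

Heat lost by the iron = heat gained by the oil:
m×449×(269 − 141) = 0.214×1970×(141 − 31)
57472 m = 46374  ⇒  m ≈ 0.8069 kg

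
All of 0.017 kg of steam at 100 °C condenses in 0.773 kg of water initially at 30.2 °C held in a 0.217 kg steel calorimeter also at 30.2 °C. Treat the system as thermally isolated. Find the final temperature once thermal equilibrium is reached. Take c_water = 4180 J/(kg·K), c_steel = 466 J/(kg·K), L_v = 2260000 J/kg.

Setting the total heat transfer to zero:
steam→water at 100 °C releases m L_v = 0.017·2260000 = 38420
  condensate cools 100→T: 0.017·4180·(T − 100) = 71.06(T − 100)
  water warms: 0.773·4180·(T − 30.2) = 3231.1(T − 30.2)
  steel cup: 0.217·466·(T − 30.2) = 101.12(T − 30.2)
3403.3 T = 38420 + 7106 + 100634 = 146160
T ≈ 42.95 °C — below 100 °C, confirming all the steam condensed.

T_f ≈ 42.9 °C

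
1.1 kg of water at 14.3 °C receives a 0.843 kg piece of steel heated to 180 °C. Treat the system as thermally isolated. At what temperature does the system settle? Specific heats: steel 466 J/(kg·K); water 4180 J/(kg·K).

T_f ≈ 27.3 °C

|Q_steel| = |Q_water|:
0.843*466*(180 − T) = 1.1*4180*(T − 14.3)
392.84(180 − T) = 4598(T − 14.3)
4990.8 T = 136462  ⇒  T ≈ 27.34 °C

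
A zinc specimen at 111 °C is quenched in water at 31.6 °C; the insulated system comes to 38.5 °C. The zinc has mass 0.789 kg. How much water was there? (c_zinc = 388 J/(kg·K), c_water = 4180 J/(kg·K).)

Setting the total heat transfer to zero:
0.789·388·(38.5 − 111) + m·4180·(38.5 − 31.6) = 0
28842 m = 22195
m = 22195/28842 ≈ 0.7695 kg

m ≈ 0.77 kg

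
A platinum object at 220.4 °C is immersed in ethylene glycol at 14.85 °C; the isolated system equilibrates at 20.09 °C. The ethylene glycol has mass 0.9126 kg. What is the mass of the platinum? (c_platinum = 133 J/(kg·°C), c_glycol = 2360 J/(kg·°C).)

Heat lost by the platinum = heat gained by the glycol:
m×133×(220.4 − 20.09) = 0.9126×2360×(20.09 − 14.85)
26641 m = 11286  ⇒  m ≈ 0.4236 kg

m ≈ 0.424 kg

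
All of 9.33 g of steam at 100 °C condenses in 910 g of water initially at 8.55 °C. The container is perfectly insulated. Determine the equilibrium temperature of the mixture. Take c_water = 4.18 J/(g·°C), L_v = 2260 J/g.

T_f ≈ 15.0 °C

Energy conservation, ΣQ = 0:
latent heat released on condensation: 9.33·2260 = 21086
  condensed water 100 °C→T: 39(T − 100)
  original water: 3803.8(T − 8.55)
3842.8 T = 21086 + 3899.9 + 32522 = 57508
T ≈ 14.97 °C (< 100 °C, so full condensation is consistent).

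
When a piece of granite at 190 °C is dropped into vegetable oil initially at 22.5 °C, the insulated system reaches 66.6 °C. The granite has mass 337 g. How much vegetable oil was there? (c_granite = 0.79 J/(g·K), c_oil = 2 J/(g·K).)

m ≈ 372 g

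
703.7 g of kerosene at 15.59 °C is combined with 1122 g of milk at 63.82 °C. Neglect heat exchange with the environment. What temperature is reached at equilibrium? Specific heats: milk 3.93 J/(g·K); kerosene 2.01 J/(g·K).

T_f ≈ 52.1 °C

Setting the total heat transfer to zero:
1122·3.93·(T − 63.82) + 703.7·2.01·(T − 15.59) = 0
4409.5(T − 63.82) + 1414.4(T − 15.59) = 0
5823.9 T = 303463
T = 303463/5823.9 ≈ 52.11 °C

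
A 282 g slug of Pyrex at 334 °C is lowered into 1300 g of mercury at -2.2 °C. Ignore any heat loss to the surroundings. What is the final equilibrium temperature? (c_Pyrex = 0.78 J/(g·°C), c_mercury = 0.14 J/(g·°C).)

Heat gained plus heat lost sum to zero:
282*0.78*(T − 334) + 1300*0.14*(T − (-2.2)) = 0
401.96 T = 73066
T = 73066 / 401.96 = 182 °C

T_f ≈ 181.8 °C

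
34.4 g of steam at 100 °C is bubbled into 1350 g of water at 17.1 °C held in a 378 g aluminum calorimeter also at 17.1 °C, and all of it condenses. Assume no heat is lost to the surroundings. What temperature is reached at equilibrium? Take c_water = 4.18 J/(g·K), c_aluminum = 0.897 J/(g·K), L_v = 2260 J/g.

Energy balance with sensible and latent terms:
latent heat released on condensation: 34.4·2260 = 77744; condensed water 100 °C→T: 143.79(T − 100); original water: 5643(T − 17.1); cup: 339.07(T − 17.1)
6125.9 T = 77744 + 14379 + 102293 = 194417
T ≈ 31.74 °C — below 100 °C, confirming all the steam condensed.

T_f ≈ 31.7 °C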